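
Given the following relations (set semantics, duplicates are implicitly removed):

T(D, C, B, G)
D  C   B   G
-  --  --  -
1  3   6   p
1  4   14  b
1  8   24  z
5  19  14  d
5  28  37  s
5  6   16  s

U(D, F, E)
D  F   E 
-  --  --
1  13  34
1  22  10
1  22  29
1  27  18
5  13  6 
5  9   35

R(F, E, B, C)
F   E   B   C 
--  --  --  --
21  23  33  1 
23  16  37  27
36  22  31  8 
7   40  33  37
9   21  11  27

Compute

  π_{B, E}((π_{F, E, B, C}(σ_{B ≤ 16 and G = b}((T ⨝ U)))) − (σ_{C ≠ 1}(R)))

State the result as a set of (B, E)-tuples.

{(14, 10), (14, 18), (14, 29), (14, 34)}

Natural join on D: {(1, 3, 6, p, 13, 34), (1, 3, 6, p, 22, 10), (1, 3, 6, p, 22, 29), (1, 3, 6, p, 27, 18), (1, 4, 14, b, 13, 34), (1, 4, 14, b, 22, 10), (1, 4, 14, b, 22, 29), (1, 4, 14, b, 27, 18), (1, 8, 24, z, 13, 34), (1, 8, 24, z, 22, 10), (1, 8, 24, z, 22, 29), (1, 8, 24, z, 27, 18), (5, 19, 14, d, 13, 6), (5, 19, 14, d, 9, 35), (5, 28, 37, s, 13, 6), (5, 28, 37, s, 9, 35), (5, 6, 16, s, 13, 6), (5, 6, 16, s, 9, 35)}
σ[B ≤ 16 and G = b]: keep tuples satisfying B ≤ 16 and G = b → {(1, 4, 14, b, 13, 34), (1, 4, 14, b, 22, 10), (1, 4, 14, b, 22, 29), (1, 4, 14, b, 27, 18)}
Keep only column(s) F, E, B, C: {(13, 34, 14, 4), (22, 10, 14, 4), (22, 29, 14, 4), (27, 18, 14, 4)}
σ[C ≠ 1]: keep tuples satisfying C ≠ 1 → {(23, 16, 37, 27), (36, 22, 31, 8), (7, 40, 33, 37), (9, 21, 11, 27)}
Difference: {(13, 34, 14, 4), (22, 10, 14, 4), (22, 29, 14, 4), (27, 18, 14, 4)} with {(23, 16, 37, 27), (36, 22, 31, 8), (7, 40, 33, 37), (9, 21, 11, 27)} → {(13, 34, 14, 4), (22, 10, 14, 4), (22, 29, 14, 4), (27, 18, 14, 4)}
Keep only column(s) B, E: {(14, 10), (14, 18), (14, 29), (14, 34)}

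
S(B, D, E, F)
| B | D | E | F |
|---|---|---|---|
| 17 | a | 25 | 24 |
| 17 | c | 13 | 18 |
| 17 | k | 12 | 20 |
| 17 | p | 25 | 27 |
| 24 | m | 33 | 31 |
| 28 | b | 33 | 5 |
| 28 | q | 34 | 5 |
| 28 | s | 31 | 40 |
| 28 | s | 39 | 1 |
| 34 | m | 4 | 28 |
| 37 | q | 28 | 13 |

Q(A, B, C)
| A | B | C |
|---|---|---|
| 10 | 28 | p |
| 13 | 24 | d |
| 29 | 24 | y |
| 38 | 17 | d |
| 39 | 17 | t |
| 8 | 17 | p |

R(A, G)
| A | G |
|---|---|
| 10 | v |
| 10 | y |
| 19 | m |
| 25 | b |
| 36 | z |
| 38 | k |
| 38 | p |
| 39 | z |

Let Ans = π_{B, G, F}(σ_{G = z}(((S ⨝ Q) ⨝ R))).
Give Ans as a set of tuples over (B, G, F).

Natural join on B: {(17, a, 25, 24, 38, d), (17, a, 25, 24, 39, t), (17, a, 25, 24, 8, p), (17, c, 13, 18, 38, d), (17, c, 13, 18, 39, t), (17, c, 13, 18, 8, p), (17, k, 12, 20, 38, d), (17, k, 12, 20, 39, t), (17, k, 12, 20, 8, p), (17, p, 25, 27, 38, d), (17, p, 25, 27, 39, t), (17, p, 25, 27, 8, p), (24, m, 33, 31, 13, d), (24, m, 33, 31, 29, y), (28, b, 33, 5, 10, p), (28, q, 34, 5, 10, p), (28, s, 31, 40, 10, p), (28, s, 39, 1, 10, p)}
Natural join on A: {(17, a, 25, 24, 38, d, k), (17, a, 25, 24, 38, d, p), (17, a, 25, 24, 39, t, z), (17, c, 13, 18, 38, d, k), (17, c, 13, 18, 38, d, p), (17, c, 13, 18, 39, t, z), (17, k, 12, 20, 38, d, k), (17, k, 12, 20, 38, d, p), (17, k, 12, 20, 39, t, z), (17, p, 25, 27, 38, d, k), (17, p, 25, 27, 38, d, p), (17, p, 25, 27, 39, t, z), (28, b, 33, 5, 10, p, v), (28, b, 33, 5, 10, p, y), (28, q, 34, 5, 10, p, v), (28, q, 34, 5, 10, p, y), (28, s, 31, 40, 10, p, v), (28, s, 31, 40, 10, p, y), (28, s, 39, 1, 10, p, v), (28, s, 39, 1, 10, p, y)}
Apply σ_{G = z}; surviving tuples: {(17, a, 25, 24, 39, t, z), (17, c, 13, 18, 39, t, z), (17, k, 12, 20, 39, t, z), (17, p, 25, 27, 39, t, z)}
Projecting to B, G, F: {(17, z, 18), (17, z, 20), (17, z, 24), (17, z, 27)}

{(17, z, 18), (17, z, 20), (17, z, 24), (17, z, 27)}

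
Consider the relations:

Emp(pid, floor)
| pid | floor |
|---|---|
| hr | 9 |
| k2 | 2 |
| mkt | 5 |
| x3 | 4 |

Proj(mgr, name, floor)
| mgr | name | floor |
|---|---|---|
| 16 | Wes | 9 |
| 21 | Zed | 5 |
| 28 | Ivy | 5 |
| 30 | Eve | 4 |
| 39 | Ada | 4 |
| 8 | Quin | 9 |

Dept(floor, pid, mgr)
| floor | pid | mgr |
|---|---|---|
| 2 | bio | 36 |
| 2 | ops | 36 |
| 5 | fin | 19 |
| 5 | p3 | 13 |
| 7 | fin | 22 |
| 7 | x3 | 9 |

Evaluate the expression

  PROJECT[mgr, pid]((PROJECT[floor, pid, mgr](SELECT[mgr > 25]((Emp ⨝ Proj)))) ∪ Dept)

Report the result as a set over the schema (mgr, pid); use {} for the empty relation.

{(13, p3), (19, fin), (22, fin), (28, mkt), (30, x3), (36, bio), (36, ops), (39, x3), (9, x3)}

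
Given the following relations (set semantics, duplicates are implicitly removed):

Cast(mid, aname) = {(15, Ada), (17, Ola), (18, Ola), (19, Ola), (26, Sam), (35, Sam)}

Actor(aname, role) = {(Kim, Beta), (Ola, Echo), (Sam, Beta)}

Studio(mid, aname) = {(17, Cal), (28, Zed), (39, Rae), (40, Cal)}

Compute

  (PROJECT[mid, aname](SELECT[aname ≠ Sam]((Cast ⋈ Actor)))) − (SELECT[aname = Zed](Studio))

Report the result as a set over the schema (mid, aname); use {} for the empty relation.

{(17, Ola), (18, Ola), (19, Ola)}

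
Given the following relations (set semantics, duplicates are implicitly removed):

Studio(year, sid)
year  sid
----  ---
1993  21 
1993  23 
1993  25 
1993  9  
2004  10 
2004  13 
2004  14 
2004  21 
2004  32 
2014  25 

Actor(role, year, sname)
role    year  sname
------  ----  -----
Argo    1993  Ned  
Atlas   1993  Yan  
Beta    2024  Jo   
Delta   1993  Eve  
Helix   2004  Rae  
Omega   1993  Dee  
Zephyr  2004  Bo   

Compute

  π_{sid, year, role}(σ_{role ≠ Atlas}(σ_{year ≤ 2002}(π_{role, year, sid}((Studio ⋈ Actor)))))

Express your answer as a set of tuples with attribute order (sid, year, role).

Joining Studio and Actor on year yields {(1993, 21, Argo, Ned), (1993, 21, Atlas, Yan), (1993, 21, Delta, Eve), (1993, 21, Omega, Dee), (1993, 23, Argo, Ned), (1993, 23, Atlas, Yan), (1993, 23, Delta, Eve), (1993, 23, Omega, Dee), (1993, 25, Argo, Ned), (1993, 25, Atlas, Yan), (1993, 25, Delta, Eve), (1993, 25, Omega, Dee), (1993, 9, Argo, Ned), (1993, 9, Atlas, Yan), (1993, 9, Delta, Eve), (1993, 9, Omega, Dee), (2004, 10, Helix, Rae), (2004, 10, Zephyr, Bo), (2004, 13, Helix, Rae), (2004, 13, Zephyr, Bo), (2004, 14, Helix, Rae), (2004, 14, Zephyr, Bo), (2004, 21, Helix, Rae), (2004, 21, Zephyr, Bo), (2004, 32, Helix, Rae), (2004, 32, Zephyr, Bo)}.
Keep only column(s) role, year, sid: {(Argo, 1993, 21), (Argo, 1993, 23), (Argo, 1993, 25), (Argo, 1993, 9), (Atlas, 1993, 21), (Atlas, 1993, 23), (Atlas, 1993, 25), (Atlas, 1993, 9), (Delta, 1993, 21), (Delta, 1993, 23), (Delta, 1993, 25), (Delta, 1993, 9), (Helix, 2004, 10), (Helix, 2004, 13), (Helix, 2004, 14), (Helix, 2004, 21), (Helix, 2004, 32), (Omega, 1993, 21), (Omega, 1993, 23), (Omega, 1993, 25), (Omega, 1993, 9), (Zephyr, 2004, 10), (Zephyr, 2004, 13), (Zephyr, 2004, 14), (Zephyr, 2004, 21), (Zephyr, 2004, 32)}
Apply σ_{year ≤ 2002}; surviving tuples: {(Argo, 1993, 21), (Argo, 1993, 23), (Argo, 1993, 25), (Argo, 1993, 9), (Atlas, 1993, 21), (Atlas, 1993, 23), (Atlas, 1993, 25), (Atlas, 1993, 9), (Delta, 1993, 21), (Delta, 1993, 23), (Delta, 1993, 25), (Delta, 1993, 9), (Omega, 1993, 21), (Omega, 1993, 23), (Omega, 1993, 25), (Omega, 1993, 9)}
Apply σ_{role ≠ Atlas}; surviving tuples: {(Argo, 1993, 21), (Argo, 1993, 23), (Argo, 1993, 25), (Argo, 1993, 9), (Delta, 1993, 21), (Delta, 1993, 23), (Delta, 1993, 25), (Delta, 1993, 9), (Omega, 1993, 21), (Omega, 1993, 23), (Omega, 1993, 25), (Omega, 1993, 9)}
Keep only column(s) sid, year, role: {(21, 1993, Argo), (21, 1993, Delta), (21, 1993, Omega), (23, 1993, Argo), (23, 1993, Delta), (23, 1993, Omega), (25, 1993, Argo), (25, 1993, Delta), (25, 1993, Omega), (9, 1993, Argo), (9, 1993, Delta), (9, 1993, Omega)}

{(21, 1993, Argo), (21, 1993, Delta), (21, 1993, Omega), (23, 1993, Argo), (23, 1993, Delta), (23, 1993, Omega), (25, 1993, Argo), (25, 1993, Delta), (25, 1993, Omega), (9, 1993, Argo), (9, 1993, Delta), (9, 1993, Omega)}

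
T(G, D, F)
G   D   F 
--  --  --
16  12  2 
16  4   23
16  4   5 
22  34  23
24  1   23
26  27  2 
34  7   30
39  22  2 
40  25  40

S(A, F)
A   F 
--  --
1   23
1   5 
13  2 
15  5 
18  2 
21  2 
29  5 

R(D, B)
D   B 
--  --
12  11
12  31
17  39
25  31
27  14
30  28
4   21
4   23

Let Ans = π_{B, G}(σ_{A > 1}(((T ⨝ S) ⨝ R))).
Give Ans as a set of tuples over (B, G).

{(11, 16), (14, 26), (21, 16), (23, 16), (31, 16)}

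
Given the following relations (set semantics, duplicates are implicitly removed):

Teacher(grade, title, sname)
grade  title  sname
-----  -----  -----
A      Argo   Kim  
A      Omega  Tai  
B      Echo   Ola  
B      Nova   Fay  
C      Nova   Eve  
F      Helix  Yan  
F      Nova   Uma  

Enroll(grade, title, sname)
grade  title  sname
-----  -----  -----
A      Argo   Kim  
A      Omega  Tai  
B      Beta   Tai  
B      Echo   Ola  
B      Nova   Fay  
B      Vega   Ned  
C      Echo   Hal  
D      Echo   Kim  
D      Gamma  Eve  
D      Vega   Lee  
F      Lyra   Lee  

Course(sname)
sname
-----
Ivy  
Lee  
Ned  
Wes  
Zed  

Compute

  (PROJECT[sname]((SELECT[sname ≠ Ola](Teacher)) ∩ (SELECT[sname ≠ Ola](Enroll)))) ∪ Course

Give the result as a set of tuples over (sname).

{Fay, Ivy, Kim, Lee, Ned, Tai, Wes, Zed}

σ[sname ≠ Ola]: keep tuples satisfying sname ≠ Ola → {(A, Argo, Kim), (A, Omega, Tai), (B, Nova, Fay), (C, Nova, Eve), (F, Helix, Yan), (F, Nova, Uma)}
σ[sname ≠ Ola]: keep tuples satisfying sname ≠ Ola → {(A, Argo, Kim), (A, Omega, Tai), (B, Beta, Tai), (B, Nova, Fay), (B, Vega, Ned), (C, Echo, Hal), (D, Echo, Kim), (D, Gamma, Eve), (D, Vega, Lee), (F, Lyra, Lee)}
Taking the intersection: {(A, Argo, Kim), (A, Omega, Tai), (B, Nova, Fay)}
π[sname]: project onto (sname) → {Fay, Kim, Tai}
Taking the union: {Fay, Ivy, Kim, Lee, Ned, Tai, Wes, Zed}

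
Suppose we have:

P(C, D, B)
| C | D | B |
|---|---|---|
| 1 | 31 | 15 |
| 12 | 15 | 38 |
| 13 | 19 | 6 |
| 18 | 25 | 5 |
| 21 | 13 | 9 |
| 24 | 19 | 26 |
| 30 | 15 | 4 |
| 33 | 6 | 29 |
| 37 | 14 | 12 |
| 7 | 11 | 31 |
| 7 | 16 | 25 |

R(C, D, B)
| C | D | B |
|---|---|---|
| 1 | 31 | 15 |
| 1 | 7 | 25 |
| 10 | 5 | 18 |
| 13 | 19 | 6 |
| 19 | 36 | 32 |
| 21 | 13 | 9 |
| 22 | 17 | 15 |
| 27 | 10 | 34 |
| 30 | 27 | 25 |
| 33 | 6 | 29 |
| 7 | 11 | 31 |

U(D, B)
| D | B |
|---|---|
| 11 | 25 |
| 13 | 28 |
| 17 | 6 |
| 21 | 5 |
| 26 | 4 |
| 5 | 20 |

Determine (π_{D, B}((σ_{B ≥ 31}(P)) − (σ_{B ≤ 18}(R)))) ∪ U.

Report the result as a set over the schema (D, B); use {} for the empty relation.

{(11, 25), (11, 31), (13, 28), (15, 38), (17, 6), (21, 5), (26, 4), (5, 20)}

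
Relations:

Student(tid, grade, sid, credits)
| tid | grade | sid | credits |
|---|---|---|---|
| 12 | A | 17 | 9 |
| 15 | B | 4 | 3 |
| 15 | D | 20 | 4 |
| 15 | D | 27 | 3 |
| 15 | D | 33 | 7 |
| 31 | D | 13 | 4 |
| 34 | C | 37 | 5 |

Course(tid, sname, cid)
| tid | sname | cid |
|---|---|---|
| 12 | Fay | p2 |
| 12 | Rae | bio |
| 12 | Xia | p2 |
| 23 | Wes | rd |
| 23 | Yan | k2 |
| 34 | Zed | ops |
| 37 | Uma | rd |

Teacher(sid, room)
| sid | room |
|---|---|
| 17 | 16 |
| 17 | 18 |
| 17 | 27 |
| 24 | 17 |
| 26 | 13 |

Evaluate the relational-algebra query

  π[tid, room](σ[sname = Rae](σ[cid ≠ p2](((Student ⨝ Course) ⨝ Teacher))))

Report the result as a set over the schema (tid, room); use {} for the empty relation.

Student ⋈ Course (natural join on tid): {(12, A, 17, 9, Fay, p2), (12, A, 17, 9, Rae, bio), (12, A, 17, 9, Xia, p2), (34, C, 37, 5, Zed, ops)}
(Student ⨝ Course) ⋈ Teacher (natural join on sid): {(12, A, 17, 9, Fay, p2, 16), (12, A, 17, 9, Fay, p2, 18), (12, A, 17, 9, Fay, p2, 27), (12, A, 17, 9, Rae, bio, 16), (12, A, 17, 9, Rae, bio, 18), (12, A, 17, 9, Rae, bio, 27), (12, A, 17, 9, Xia, p2, 16), (12, A, 17, 9, Xia, p2, 18), (12, A, 17, 9, Xia, p2, 27)}
Filtering on cid ≠ p2 leaves {(12, A, 17, 9, Rae, bio, 16), (12, A, 17, 9, Rae, bio, 18), (12, A, 17, 9, Rae, bio, 27)}.
Filtering on sname = Rae leaves {(12, A, 17, 9, Rae, bio, 16), (12, A, 17, 9, Rae, bio, 18), (12, A, 17, 9, Rae, bio, 27)}.
Keep only column(s) tid, room: {(12, 16), (12, 18), (12, 27)}

{(12, 16), (12, 18), (12, 27)}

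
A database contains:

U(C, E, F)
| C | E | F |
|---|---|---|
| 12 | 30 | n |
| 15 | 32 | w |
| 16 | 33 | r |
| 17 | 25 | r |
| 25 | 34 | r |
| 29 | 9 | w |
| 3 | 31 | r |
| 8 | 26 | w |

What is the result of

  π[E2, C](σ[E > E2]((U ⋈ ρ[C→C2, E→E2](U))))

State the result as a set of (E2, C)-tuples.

{(25, 16), (25, 25), (25, 3), (26, 15), (31, 16), (31, 25), (33, 25), (9, 15), (9, 8)}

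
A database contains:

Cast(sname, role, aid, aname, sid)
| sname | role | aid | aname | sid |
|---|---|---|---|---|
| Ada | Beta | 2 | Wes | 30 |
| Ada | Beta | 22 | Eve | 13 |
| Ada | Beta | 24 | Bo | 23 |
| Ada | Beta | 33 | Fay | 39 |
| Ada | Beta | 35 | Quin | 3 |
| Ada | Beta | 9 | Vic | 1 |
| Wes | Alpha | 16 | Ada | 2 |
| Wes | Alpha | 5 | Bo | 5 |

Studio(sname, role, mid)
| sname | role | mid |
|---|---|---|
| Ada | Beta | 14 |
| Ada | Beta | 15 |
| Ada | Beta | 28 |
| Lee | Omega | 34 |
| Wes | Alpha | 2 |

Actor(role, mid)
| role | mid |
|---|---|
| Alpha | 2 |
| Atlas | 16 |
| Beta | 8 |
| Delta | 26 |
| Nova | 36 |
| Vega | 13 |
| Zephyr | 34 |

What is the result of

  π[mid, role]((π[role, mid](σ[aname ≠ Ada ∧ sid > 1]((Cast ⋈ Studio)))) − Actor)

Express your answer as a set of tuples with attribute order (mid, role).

Cast ⋈ Studio (natural join on sname, role): {(Ada, Beta, 2, Wes, 30, 14), (Ada, Beta, 2, Wes, 30, 15), (Ada, Beta, 2, Wes, 30, 28), (Ada, Beta, 22, Eve, 13, 14), (Ada, Beta, 22, Eve, 13, 15), (Ada, Beta, 22, Eve, 13, 28), (Ada, Beta, 24, Bo, 23, 14), (Ada, Beta, 24, Bo, 23, 15), (Ada, Beta, 24, Bo, 23, 28), (Ada, Beta, 33, Fay, 39, 14), (Ada, Beta, 33, Fay, 39, 15), (Ada, Beta, 33, Fay, 39, 28), (Ada, Beta, 35, Quin, 3, 14), (Ada, Beta, 35, Quin, 3, 15), (Ada, Beta, 35, Quin, 3, 28), (Ada, Beta, 9, Vic, 1, 14), (Ada, Beta, 9, Vic, 1, 15), (Ada, Beta, 9, Vic, 1, 28), (Wes, Alpha, 16, Ada, 2, 2), (Wes, Alpha, 5, Bo, 5, 2)}
Apply σ_{aname ≠ Ada ∧ sid > 1}; surviving tuples: {(Ada, Beta, 2, Wes, 30, 14), (Ada, Beta, 2, Wes, 30, 15), (Ada, Beta, 2, Wes, 30, 28), (Ada, Beta, 22, Eve, 13, 14), (Ada, Beta, 22, Eve, 13, 15), (Ada, Beta, 22, Eve, 13, 28), (Ada, Beta, 24, Bo, 23, 14), (Ada, Beta, 24, Bo, 23, 15), (Ada, Beta, 24, Bo, 23, 28), (Ada, Beta, 33, Fay, 39, 14), (Ada, Beta, 33, Fay, 39, 15), (Ada, Beta, 33, Fay, 39, 28), (Ada, Beta, 35, Quin, 3, 14), (Ada, Beta, 35, Quin, 3, 15), (Ada, Beta, 35, Quin, 3, 28), (Wes, Alpha, 5, Bo, 5, 2)}
π_{role, mid} gives {(Alpha, 2), (Beta, 14), (Beta, 15), (Beta, 28)} (12 duplicate(s) eliminated).
Set difference of the two operands is {(Beta, 14), (Beta, 15), (Beta, 28)}.
π_{mid, role} gives {(14, Beta), (15, Beta), (28, Beta)}.

{(14, Beta), (15, Beta), (28, Beta)}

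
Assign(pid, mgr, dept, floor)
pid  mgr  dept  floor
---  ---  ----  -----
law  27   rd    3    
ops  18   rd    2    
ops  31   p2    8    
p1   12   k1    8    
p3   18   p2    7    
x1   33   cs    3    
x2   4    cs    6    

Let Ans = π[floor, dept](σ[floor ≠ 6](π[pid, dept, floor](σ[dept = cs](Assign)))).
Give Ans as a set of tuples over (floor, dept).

{(3, cs)}

Apply σ_{dept = cs}; surviving tuples: {(x1, 33, cs, 3), (x2, 4, cs, 6)}
Projecting to pid, dept, floor: {(x1, cs, 3), (x2, cs, 6)}
Apply σ_{floor ≠ 6}; surviving tuples: {(x1, cs, 3)}
Projecting to floor, dept: {(3, cs)}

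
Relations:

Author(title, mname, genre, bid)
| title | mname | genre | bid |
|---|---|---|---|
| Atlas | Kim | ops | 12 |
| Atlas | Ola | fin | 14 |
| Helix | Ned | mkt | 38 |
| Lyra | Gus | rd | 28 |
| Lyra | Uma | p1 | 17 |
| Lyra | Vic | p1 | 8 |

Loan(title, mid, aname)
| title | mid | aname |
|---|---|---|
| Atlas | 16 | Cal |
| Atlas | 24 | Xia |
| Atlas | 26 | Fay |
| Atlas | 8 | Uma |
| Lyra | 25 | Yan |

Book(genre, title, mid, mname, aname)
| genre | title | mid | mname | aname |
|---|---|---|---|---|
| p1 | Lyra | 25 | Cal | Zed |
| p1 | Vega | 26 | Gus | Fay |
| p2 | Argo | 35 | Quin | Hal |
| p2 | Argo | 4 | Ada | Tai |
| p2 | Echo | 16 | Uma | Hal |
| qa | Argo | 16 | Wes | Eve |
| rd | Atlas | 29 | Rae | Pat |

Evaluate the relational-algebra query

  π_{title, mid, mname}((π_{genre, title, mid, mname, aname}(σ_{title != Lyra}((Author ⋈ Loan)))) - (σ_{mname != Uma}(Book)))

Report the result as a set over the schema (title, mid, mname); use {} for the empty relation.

Natural join on title: {(Atlas, Kim, ops, 12, 16, Cal), (Atlas, Kim, ops, 12, 24, Xia), (Atlas, Kim, ops, 12, 26, Fay), (Atlas, Kim, ops, 12, 8, Uma), (Atlas, Ola, fin, 14, 16, Cal), (Atlas, Ola, fin, 14, 24, Xia), (Atlas, Ola, fin, 14, 26, Fay), (Atlas, Ola, fin, 14, 8, Uma), (Lyra, Gus, rd, 28, 25, Yan), (Lyra, Uma, p1, 17, 25, Yan), (Lyra, Vic, p1, 8, 25, Yan)}
σ[title != Lyra]: keep tuples satisfying title != Lyra → {(Atlas, Kim, ops, 12, 16, Cal), (Atlas, Kim, ops, 12, 24, Xia), (Atlas, Kim, ops, 12, 26, Fay), (Atlas, Kim, ops, 12, 8, Uma), (Atlas, Ola, fin, 14, 16, Cal), (Atlas, Ola, fin, 14, 24, Xia), (Atlas, Ola, fin, 14, 26, Fay), (Atlas, Ola, fin, 14, 8, Uma)}
Keep only column(s) genre, title, mid, mname, aname: {(fin, Atlas, 16, Ola, Cal), (fin, Atlas, 24, Ola, Xia), (fin, Atlas, 26, Ola, Fay), (fin, Atlas, 8, Ola, Uma), (ops, Atlas, 16, Kim, Cal), (ops, Atlas, 24, Kim, Xia), (ops, Atlas, 26, Kim, Fay), (ops, Atlas, 8, Kim, Uma)}
σ[mname != Uma]: keep tuples satisfying mname != Uma → {(p1, Lyra, 25, Cal, Zed), (p1, Vega, 26, Gus, Fay), (p2, Argo, 35, Quin, Hal), (p2, Argo, 4, Ada, Tai), (qa, Argo, 16, Wes, Eve), (rd, Atlas, 29, Rae, Pat)}
Difference: {(fin, Atlas, 16, Ola, Cal), (fin, Atlas, 24, Ola, Xia), (fin, Atlas, 26, Ola, Fay), (fin, Atlas, 8, Ola, Uma), (ops, Atlas, 16, Kim, Cal), (ops, Atlas, 24, Kim, Xia), (ops, Atlas, 26, Kim, Fay), (ops, Atlas, 8, Kim, Uma)} with {(p1, Lyra, 25, Cal, Zed), (p1, Vega, 26, Gus, Fay), (p2, Argo, 35, Quin, Hal), (p2, Argo, 4, Ada, Tai), (qa, Argo, 16, Wes, Eve), (rd, Atlas, 29, Rae, Pat)} → {(fin, Atlas, 16, Ola, Cal), (fin, Atlas, 24, Ola, Xia), (fin, Atlas, 26, Ola, Fay), (fin, Atlas, 8, Ola, Uma), (ops, Atlas, 16, Kim, Cal), (ops, Atlas, 24, Kim, Xia), (ops, Atlas, 26, Kim, Fay), (ops, Atlas, 8, Kim, Uma)}
Keep only column(s) title, mid, mname: {(Atlas, 16, Kim), (Atlas, 16, Ola), (Atlas, 24, Kim), (Atlas, 24, Ola), (Atlas, 26, Kim), (Atlas, 26, Ola), (Atlas, 8, Kim), (Atlas, 8, Ola)}

{(Atlas, 16, Kim), (Atlas, 16, Ola), (Atlas, 24, Kim), (Atlas, 24, Ola), (Atlas, 26, Kim), (Atlas, 26, Ola), (Atlas, 8, Kim), (Atlas, 8, Ola)}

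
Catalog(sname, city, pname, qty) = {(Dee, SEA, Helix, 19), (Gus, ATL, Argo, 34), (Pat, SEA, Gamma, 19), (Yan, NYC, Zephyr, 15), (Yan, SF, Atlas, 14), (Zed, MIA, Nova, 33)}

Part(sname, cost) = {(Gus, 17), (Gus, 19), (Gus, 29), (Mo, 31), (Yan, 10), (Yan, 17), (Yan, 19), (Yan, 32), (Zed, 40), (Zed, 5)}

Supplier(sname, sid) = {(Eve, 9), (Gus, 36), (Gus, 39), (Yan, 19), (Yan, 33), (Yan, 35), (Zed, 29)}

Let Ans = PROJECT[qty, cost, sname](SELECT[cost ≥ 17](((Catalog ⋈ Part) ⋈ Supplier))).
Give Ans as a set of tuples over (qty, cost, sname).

{(14, 17, Yan), (14, 19, Yan), (14, 32, Yan), (15, 17, Yan), (15, 19, Yan), (15, 32, Yan), (33, 40, Zed), (34, 17, Gus), (34, 19, Gus), (34, 29, Gus)}

Catalog ⋈ Part (natural join on sname): {(Gus, ATL, Argo, 34, 17), (Gus, ATL, Argo, 34, 19), (Gus, ATL, Argo, 34, 29), (Yan, NYC, Zephyr, 15, 10), (Yan, NYC, Zephyr, 15, 17), (Yan, NYC, Zephyr, 15, 19), (Yan, NYC, Zephyr, 15, 32), (Yan, SF, Atlas, 14, 10), (Yan, SF, Atlas, 14, 17), (Yan, SF, Atlas, 14, 19), (Yan, SF, Atlas, 14, 32), (Zed, MIA, Nova, 33, 40), (Zed, MIA, Nova, 33, 5)}
(Catalog ⋈ Part) ⋈ Supplier (natural join on sname): {(Gus, ATL, Argo, 34, 17, 36), (Gus, ATL, Argo, 34, 17, 39), (Gus, ATL, Argo, 34, 19, 36), (Gus, ATL, Argo, 34, 19, 39), (Gus, ATL, Argo, 34, 29, 36), (Gus, ATL, Argo, 34, 29, 39), (Yan, NYC, Zephyr, 15, 10, 19), (Yan, NYC, Zephyr, 15, 10, 33), (Yan, NYC, Zephyr, 15, 10, 35), (Yan, NYC, Zephyr, 15, 17, 19), (Yan, NYC, Zephyr, 15, 17, 33), (Yan, NYC, Zephyr, 15, 17, 35), (Yan, NYC, Zephyr, 15, 19, 19), (Yan, NYC, Zephyr, 15, 19, 33), (Yan, NYC, Zephyr, 15, 19, 35), (Yan, NYC, Zephyr, 15, 32, 19), (Yan, NYC, Zephyr, 15, 32, 33), (Yan, NYC, Zephyr, 15, 32, 35), (Yan, SF, Atlas, 14, 10, 19), (Yan, SF, Atlas, 14, 10, 33), (Yan, SF, Atlas, 14, 10, 35), (Yan, SF, Atlas, 14, 17, 19), (Yan, SF, Atlas, 14, 17, 33), (Yan, SF, Atlas, 14, 17, 35), (Yan, SF, Atlas, 14, 19, 19), (Yan, SF, Atlas, 14, 19, 33), (Yan, SF, Atlas, 14, 19, 35), (Yan, SF, Atlas, 14, 32, 19), (Yan, SF, Atlas, 14, 32, 33), (Yan, SF, Atlas, 14, 32, 35), (Zed, MIA, Nova, 33, 40, 29), (Zed, MIA, Nova, 33, 5, 29)}
Selection cost ≥ 17: {(Gus, ATL, Argo, 34, 17, 36), (Gus, ATL, Argo, 34, 17, 39), (Gus, ATL, Argo, 34, 19, 36), (Gus, ATL, Argo, 34, 19, 39), (Gus, ATL, Argo, 34, 29, 36), (Gus, ATL, Argo, 34, 29, 39), (Yan, NYC, Zephyr, 15, 17, 19), (Yan, NYC, Zephyr, 15, 17, 33), (Yan, NYC, Zephyr, 15, 17, 35), (Yan, NYC, Zephyr, 15, 19, 19), (Yan, NYC, Zephyr, 15, 19, 33), (Yan, NYC, Zephyr, 15, 19, 35), (Yan, NYC, Zephyr, 15, 32, 19), (Yan, NYC, Zephyr, 15, 32, 33), (Yan, NYC, Zephyr, 15, 32, 35), (Yan, SF, Atlas, 14, 17, 19), (Yan, SF, Atlas, 14, 17, 33), (Yan, SF, Atlas, 14, 17, 35), (Yan, SF, Atlas, 14, 19, 19), (Yan, SF, Atlas, 14, 19, 33), (Yan, SF, Atlas, 14, 19, 35), (Yan, SF, Atlas, 14, 32, 19), (Yan, SF, Atlas, 14, 32, 33), (Yan, SF, Atlas, 14, 32, 35), (Zed, MIA, Nova, 33, 40, 29)}
π_{qty, cost, sname} gives {(14, 17, Yan), (14, 19, Yan), (14, 32, Yan), (15, 17, Yan), (15, 19, Yan), (15, 32, Yan), (33, 40, Zed), (34, 17, Gus), (34, 19, Gus), (34, 29, Gus)} (15 duplicate(s) eliminated).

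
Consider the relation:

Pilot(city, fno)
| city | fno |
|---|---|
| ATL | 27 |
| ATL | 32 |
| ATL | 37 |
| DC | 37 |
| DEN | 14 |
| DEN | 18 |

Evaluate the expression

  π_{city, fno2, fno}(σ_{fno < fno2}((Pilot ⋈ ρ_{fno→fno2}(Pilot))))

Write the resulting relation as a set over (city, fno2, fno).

ρ[fno→fno2]: schema becomes (city, fno2); tuples unchanged.
Natural join on city: {(ATL, 27, 27), (ATL, 27, 32), (ATL, 27, 37), (ATL, 32, 27), (ATL, 32, 32), (ATL, 32, 37), (ATL, 37, 27), (ATL, 37, 32), (ATL, 37, 37), (DC, 37, 37), (DEN, 14, 14), (DEN, 14, 18), (DEN, 18, 14), (DEN, 18, 18)}
Selection fno < fno2: {(ATL, 27, 32), (ATL, 27, 37), (ATL, 32, 37), (DEN, 14, 18)}
Projecting to city, fno2, fno: {(ATL, 32, 27), (ATL, 37, 27), (ATL, 37, 32), (DEN, 18, 14)}

{(ATL, 32, 27), (ATL, 37, 27), (ATL, 37, 32), (DEN, 18, 14)}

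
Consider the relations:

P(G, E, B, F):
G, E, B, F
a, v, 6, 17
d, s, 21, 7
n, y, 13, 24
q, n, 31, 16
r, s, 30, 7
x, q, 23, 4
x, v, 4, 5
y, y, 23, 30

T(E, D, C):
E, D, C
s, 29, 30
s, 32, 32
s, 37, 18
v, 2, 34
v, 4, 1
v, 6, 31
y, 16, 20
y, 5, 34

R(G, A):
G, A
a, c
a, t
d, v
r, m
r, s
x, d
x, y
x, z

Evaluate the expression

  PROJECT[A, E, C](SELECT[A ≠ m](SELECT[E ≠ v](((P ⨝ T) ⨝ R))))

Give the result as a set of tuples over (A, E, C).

P ⋈ T (natural join on E): {(a, v, 6, 17, 2, 34), (a, v, 6, 17, 4, 1), (a, v, 6, 17, 6, 31), (d, s, 21, 7, 29, 30), (d, s, 21, 7, 32, 32), (d, s, 21, 7, 37, 18), (n, y, 13, 24, 16, 20), (n, y, 13, 24, 5, 34), (r, s, 30, 7, 29, 30), (r, s, 30, 7, 32, 32), (r, s, 30, 7, 37, 18), (x, v, 4, 5, 2, 34), (x, v, 4, 5, 4, 1), (x, v, 4, 5, 6, 31), (y, y, 23, 30, 16, 20), (y, y, 23, 30, 5, 34)}
(P ⨝ T) ⋈ R (natural join on G): {(a, v, 6, 17, 2, 34, c), (a, v, 6, 17, 2, 34, t), (a, v, 6, 17, 4, 1, c), (a, v, 6, 17, 4, 1, t), (a, v, 6, 17, 6, 31, c), (a, v, 6, 17, 6, 31, t), (d, s, 21, 7, 29, 30, v), (d, s, 21, 7, 32, 32, v), (d, s, 21, 7, 37, 18, v), (r, s, 30, 7, 29, 30, m), (r, s, 30, 7, 29, 30, s), (r, s, 30, 7, 32, 32, m), (r, s, 30, 7, 32, 32, s), (r, s, 30, 7, 37, 18, m), (r, s, 30, 7, 37, 18, s), (x, v, 4, 5, 2, 34, d), (x, v, 4, 5, 2, 34, y), (x, v, 4, 5, 2, 34, z), (x, v, 4, 5, 4, 1, d), (x, v, 4, 5, 4, 1, y), (x, v, 4, 5, 4, 1, z), (x, v, 4, 5, 6, 31, d), (x, v, 4, 5, 6, 31, y), (x, v, 4, 5, 6, 31, z)}
Filtering on E ≠ v leaves {(d, s, 21, 7, 29, 30, v), (d, s, 21, 7, 32, 32, v), (d, s, 21, 7, 37, 18, v), (r, s, 30, 7, 29, 30, m), (r, s, 30, 7, 29, 30, s), (r, s, 30, 7, 32, 32, m), (r, s, 30, 7, 32, 32, s), (r, s, 30, 7, 37, 18, m), (r, s, 30, 7, 37, 18, s)}.
Filtering on A ≠ m leaves {(d, s, 21, 7, 29, 30, v), (d, s, 21, 7, 32, 32, v), (d, s, 21, 7, 37, 18, v), (r, s, 30, 7, 29, 30, s), (r, s, 30, 7, 32, 32, s), (r, s, 30, 7, 37, 18, s)}.
Projecting to A, E, C: {(s, s, 18), (s, s, 30), (s, s, 32), (v, s, 18), (v, s, 30), (v, s, 32)}

{(s, s, 18), (s, s, 30), (s, s, 32), (v, s, 18), (v, s, 30), (v, s, 32)}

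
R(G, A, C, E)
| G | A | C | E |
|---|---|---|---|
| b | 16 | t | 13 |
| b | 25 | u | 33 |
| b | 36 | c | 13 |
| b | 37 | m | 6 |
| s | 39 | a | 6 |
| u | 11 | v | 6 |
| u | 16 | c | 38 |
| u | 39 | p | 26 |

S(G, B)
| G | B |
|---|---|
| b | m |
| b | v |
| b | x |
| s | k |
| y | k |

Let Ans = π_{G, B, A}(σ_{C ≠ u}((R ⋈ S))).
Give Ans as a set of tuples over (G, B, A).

Natural join on G: {(b, 16, t, 13, m), (b, 16, t, 13, v), (b, 16, t, 13, x), (b, 25, u, 33, m), (b, 25, u, 33, v), (b, 25, u, 33, x), (b, 36, c, 13, m), (b, 36, c, 13, v), (b, 36, c, 13, x), (b, 37, m, 6, m), (b, 37, m, 6, v), (b, 37, m, 6, x), (s, 39, a, 6, k)}
σ[C ≠ u]: keep tuples satisfying C ≠ u → {(b, 16, t, 13, m), (b, 16, t, 13, v), (b, 16, t, 13, x), (b, 36, c, 13, m), (b, 36, c, 13, v), (b, 36, c, 13, x), (b, 37, m, 6, m), (b, 37, m, 6, v), (b, 37, m, 6, x), (s, 39, a, 6, k)}
Projecting to G, B, A: {(b, m, 16), (b, m, 36), (b, m, 37), (b, v, 16), (b, v, 36), (b, v, 37), (b, x, 16), (b, x, 36), (b, x, 37), (s, k, 39)}

{(b, m, 16), (b, m, 36), (b, m, 37), (b, v, 16), (b, v, 36), (b, v, 37), (b, x, 16), (b, x, 36), (b, x, 37), (s, k, 39)}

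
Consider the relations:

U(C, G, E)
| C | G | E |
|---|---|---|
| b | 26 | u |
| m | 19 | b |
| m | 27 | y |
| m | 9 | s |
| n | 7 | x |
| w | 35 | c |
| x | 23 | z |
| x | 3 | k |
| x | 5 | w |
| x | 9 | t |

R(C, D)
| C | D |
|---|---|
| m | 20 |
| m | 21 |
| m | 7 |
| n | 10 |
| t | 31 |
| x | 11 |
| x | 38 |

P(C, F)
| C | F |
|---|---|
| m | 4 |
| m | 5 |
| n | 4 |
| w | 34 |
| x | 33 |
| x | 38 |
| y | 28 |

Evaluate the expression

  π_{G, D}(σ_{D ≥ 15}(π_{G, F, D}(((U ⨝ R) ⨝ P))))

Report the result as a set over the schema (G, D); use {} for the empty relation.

{(19, 20), (19, 21), (23, 38), (27, 20), (27, 21), (3, 38), (5, 38), (9, 20), (9, 21), (9, 38)}

Joining U and R on C yields {(m, 19, b, 20), (m, 19, b, 21), (m, 19, b, 7), (m, 27, y, 20), (m, 27, y, 21), (m, 27, y, 7), (m, 9, s, 20), (m, 9, s, 21), (m, 9, s, 7), (n, 7, x, 10), (x, 23, z, 11), (x, 23, z, 38), (x, 3, k, 11), (x, 3, k, 38), (x, 5, w, 11), (x, 5, w, 38), (x, 9, t, 11), (x, 9, t, 38)}.
Joining (U ⨝ R) and P on C yields {(m, 19, b, 20, 4), (m, 19, b, 20, 5), (m, 19, b, 21, 4), (m, 19, b, 21, 5), (m, 19, b, 7, 4), (m, 19, b, 7, 5), (m, 27, y, 20, 4), (m, 27, y, 20, 5), (m, 27, y, 21, 4), (m, 27, y, 21, 5), (m, 27, y, 7, 4), (m, 27, y, 7, 5), (m, 9, s, 20, 4), (m, 9, s, 20, 5), (m, 9, s, 21, 4), (m, 9, s, 21, 5), (m, 9, s, 7, 4), (m, 9, s, 7, 5), (n, 7, x, 10, 4), (x, 23, z, 11, 33), (x, 23, z, 11, 38), (x, 23, z, 38, 33), (x, 23, z, 38, 38), (x, 3, k, 11, 33), (x, 3, k, 11, 38), (x, 3, k, 38, 33), (x, 3, k, 38, 38), (x, 5, w, 11, 33), (x, 5, w, 11, 38), (x, 5, w, 38, 33), (x, 5, w, 38, 38), (x, 9, t, 11, 33), (x, 9, t, 11, 38), (x, 9, t, 38, 33), (x, 9, t, 38, 38)}.
Keep only column(s) G, F, D: {(19, 4, 20), (19, 4, 21), (19, 4, 7), (19, 5, 20), (19, 5, 21), (19, 5, 7), (23, 33, 11), (23, 33, 38), (23, 38, 11), (23, 38, 38), (27, 4, 20), (27, 4, 21), (27, 4, 7), (27, 5, 20), (27, 5, 21), (27, 5, 7), (3, 33, 11), (3, 33, 38), (3, 38, 11), (3, 38, 38), (5, 33, 11), (5, 33, 38), (5, 38, 11), (5, 38, 38), (7, 4, 10), (9, 33, 11), (9, 33, 38), (9, 38, 11), (9, 38, 38), (9, 4, 20), (9, 4, 21), (9, 4, 7), (9, 5, 20), (9, 5, 21), (9, 5, 7)}
Filtering on D ≥ 15 leaves {(19, 4, 20), (19, 4, 21), (19, 5, 20), (19, 5, 21), (23, 33, 38), (23, 38, 38), (27, 4, 20), (27, 4, 21), (27, 5, 20), (27, 5, 21), (3, 33, 38), (3, 38, 38), (5, 33, 38), (5, 38, 38), (9, 33, 38), (9, 38, 38), (9, 4, 20), (9, 4, 21), (9, 5, 20), (9, 5, 21)}.
Keep only column(s) G, D (10 duplicate(s) eliminated): {(19, 20), (19, 21), (23, 38), (27, 20), (27, 21), (3, 38), (5, 38), (9, 20), (9, 21), (9, 38)}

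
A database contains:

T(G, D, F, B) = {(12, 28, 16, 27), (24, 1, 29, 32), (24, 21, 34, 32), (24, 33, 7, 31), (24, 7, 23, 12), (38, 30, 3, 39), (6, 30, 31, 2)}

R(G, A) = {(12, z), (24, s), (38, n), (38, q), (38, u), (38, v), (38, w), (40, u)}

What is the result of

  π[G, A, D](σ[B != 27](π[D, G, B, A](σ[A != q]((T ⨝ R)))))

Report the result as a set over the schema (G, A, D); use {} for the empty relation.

Natural join on G: {(12, 28, 16, 27, z), (24, 1, 29, 32, s), (24, 21, 34, 32, s), (24, 33, 7, 31, s), (24, 7, 23, 12, s), (38, 30, 3, 39, n), (38, 30, 3, 39, q), (38, 30, 3, 39, u), (38, 30, 3, 39, v), (38, 30, 3, 39, w)}
Filtering on A != q leaves {(12, 28, 16, 27, z), (24, 1, 29, 32, s), (24, 21, 34, 32, s), (24, 33, 7, 31, s), (24, 7, 23, 12, s), (38, 30, 3, 39, n), (38, 30, 3, 39, u), (38, 30, 3, 39, v), (38, 30, 3, 39, w)}.
π_{D, G, B, A} gives {(1, 24, 32, s), (21, 24, 32, s), (28, 12, 27, z), (30, 38, 39, n), (30, 38, 39, u), (30, 38, 39, v), (30, 38, 39, w), (33, 24, 31, s), (7, 24, 12, s)}.
Filtering on B != 27 leaves {(1, 24, 32, s), (21, 24, 32, s), (30, 38, 39, n), (30, 38, 39, u), (30, 38, 39, v), (30, 38, 39, w), (33, 24, 31, s), (7, 24, 12, s)}.
π_{G, A, D} gives {(24, s, 1), (24, s, 21), (24, s, 33), (24, s, 7), (38, n, 30), (38, u, 30), (38, v, 30), (38, w, 30)}.

{(24, s, 1), (24, s, 21), (24, s, 33), (24, s, 7), (38, n, 30), (38, u, 30), (38, v, 30), (38, w, 30)}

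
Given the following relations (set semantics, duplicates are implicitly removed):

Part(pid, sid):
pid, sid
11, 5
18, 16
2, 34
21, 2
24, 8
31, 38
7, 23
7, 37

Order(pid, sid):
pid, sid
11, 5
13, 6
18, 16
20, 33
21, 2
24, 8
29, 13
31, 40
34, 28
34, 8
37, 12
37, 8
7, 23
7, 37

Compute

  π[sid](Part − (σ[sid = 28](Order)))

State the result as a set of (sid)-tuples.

{16, 2, 23, 34, 37, 38, 5, 8}

Selection sid = 28: {(34, 28)}
Set difference of the two operands is {(11, 5), (18, 16), (2, 34), (21, 2), (24, 8), (31, 38), (7, 23), (7, 37)}.
Projecting to sid: {16, 2, 23, 34, 37, 38, 5, 8}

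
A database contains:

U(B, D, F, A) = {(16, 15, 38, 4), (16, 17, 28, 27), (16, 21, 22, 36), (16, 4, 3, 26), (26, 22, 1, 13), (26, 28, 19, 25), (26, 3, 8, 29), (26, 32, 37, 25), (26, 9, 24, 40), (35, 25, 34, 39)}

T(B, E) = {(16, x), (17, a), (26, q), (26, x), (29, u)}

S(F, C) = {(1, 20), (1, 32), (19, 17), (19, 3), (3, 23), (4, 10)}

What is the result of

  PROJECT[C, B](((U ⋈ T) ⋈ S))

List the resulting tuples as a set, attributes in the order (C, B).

{(17, 26), (20, 26), (23, 16), (3, 26), (32, 26)}

U ⋈ T (natural join on B): {(16, 15, 38, 4, x), (16, 17, 28, 27, x), (16, 21, 22, 36, x), (16, 4, 3, 26, x), (26, 22, 1, 13, q), (26, 22, 1, 13, x), (26, 28, 19, 25, q), (26, 28, 19, 25, x), (26, 3, 8, 29, q), (26, 3, 8, 29, x), (26, 32, 37, 25, q), (26, 32, 37, 25, x), (26, 9, 24, 40, q), (26, 9, 24, 40, x)}
(U ⋈ T) ⋈ S (natural join on F): {(16, 4, 3, 26, x, 23), (26, 22, 1, 13, q, 20), (26, 22, 1, 13, q, 32), (26, 22, 1, 13, x, 20), (26, 22, 1, 13, x, 32), (26, 28, 19, 25, q, 17), (26, 28, 19, 25, q, 3), (26, 28, 19, 25, x, 17), (26, 28, 19, 25, x, 3)}
π_{C, B} gives {(17, 26), (20, 26), (23, 16), (3, 26), (32, 26)} (4 duplicate(s) eliminated).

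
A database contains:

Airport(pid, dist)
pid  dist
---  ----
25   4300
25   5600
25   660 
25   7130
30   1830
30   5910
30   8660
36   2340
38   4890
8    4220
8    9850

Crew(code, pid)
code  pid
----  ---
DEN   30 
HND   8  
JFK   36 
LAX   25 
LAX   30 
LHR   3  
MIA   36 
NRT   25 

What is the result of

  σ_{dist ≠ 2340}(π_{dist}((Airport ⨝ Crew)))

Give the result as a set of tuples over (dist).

{1830, 4220, 4300, 5600, 5910, 660, 7130, 8660, 9850}

Joining Airport and Crew on pid yields {(25, 4300, LAX), (25, 4300, NRT), (25, 5600, LAX), (25, 5600, NRT), (25, 660, LAX), (25, 660, NRT), (25, 7130, LAX), (25, 7130, NRT), (30, 1830, DEN), (30, 1830, LAX), (30, 5910, DEN), (30, 5910, LAX), (30, 8660, DEN), (30, 8660, LAX), (36, 2340, JFK), (36, 2340, MIA), (8, 4220, HND), (8, 9850, HND)}.
Projecting to dist (8 duplicate(s) eliminated): {1830, 2340, 4220, 4300, 5600, 5910, 660, 7130, 8660, 9850}
σ[dist ≠ 2340]: keep tuples satisfying dist ≠ 2340 → {1830, 4220, 4300, 5600, 5910, 660, 7130, 8660, 9850}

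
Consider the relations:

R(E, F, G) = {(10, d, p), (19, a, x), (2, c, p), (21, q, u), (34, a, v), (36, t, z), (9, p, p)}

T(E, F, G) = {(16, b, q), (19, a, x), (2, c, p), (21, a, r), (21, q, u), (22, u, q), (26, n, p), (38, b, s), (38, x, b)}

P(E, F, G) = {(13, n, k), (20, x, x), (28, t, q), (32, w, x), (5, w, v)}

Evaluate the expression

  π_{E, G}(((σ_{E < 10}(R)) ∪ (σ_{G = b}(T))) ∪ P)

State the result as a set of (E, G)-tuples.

{(13, k), (2, p), (20, x), (28, q), (32, x), (38, b), (5, v), (9, p)}

Filtering on E < 10 leaves {(2, c, p), (9, p, p)}.
Filtering on G = b leaves {(38, x, b)}.
Taking the union: {(2, c, p), (38, x, b), (9, p, p)}
Taking the union: {(13, n, k), (2, c, p), (20, x, x), (28, t, q), (32, w, x), (38, x, b), (5, w, v), (9, p, p)}
π_{E, G} gives {(13, k), (2, p), (20, x), (28, q), (32, x), (38, b), (5, v), (9, p)}.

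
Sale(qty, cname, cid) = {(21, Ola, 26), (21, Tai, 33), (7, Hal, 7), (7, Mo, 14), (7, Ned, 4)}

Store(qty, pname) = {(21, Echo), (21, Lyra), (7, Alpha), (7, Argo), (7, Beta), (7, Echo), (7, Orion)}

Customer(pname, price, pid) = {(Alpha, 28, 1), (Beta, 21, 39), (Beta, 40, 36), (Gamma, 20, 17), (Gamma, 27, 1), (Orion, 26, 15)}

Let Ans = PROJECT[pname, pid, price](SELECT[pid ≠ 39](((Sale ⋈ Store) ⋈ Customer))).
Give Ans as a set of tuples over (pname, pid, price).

{(Alpha, 1, 28), (Beta, 36, 40), (Orion, 15, 26)}

Joining Sale and Store on qty yields {(21, Ola, 26, Echo), (21, Ola, 26, Lyra), (21, Tai, 33, Echo), (21, Tai, 33, Lyra), (7, Hal, 7, Alpha), (7, Hal, 7, Argo), (7, Hal, 7, Beta), (7, Hal, 7, Echo), (7, Hal, 7, Orion), (7, Mo, 14, Alpha), (7, Mo, 14, Argo), (7, Mo, 14, Beta), (7, Mo, 14, Echo), (7, Mo, 14, Orion), (7, Ned, 4, Alpha), (7, Ned, 4, Argo), (7, Ned, 4, Beta), (7, Ned, 4, Echo), (7, Ned, 4, Orion)}.
Joining (Sale ⋈ Store) and Customer on pname yields {(7, Hal, 7, Alpha, 28, 1), (7, Hal, 7, Beta, 21, 39), (7, Hal, 7, Beta, 40, 36), (7, Hal, 7, Orion, 26, 15), (7, Mo, 14, Alpha, 28, 1), (7, Mo, 14, Beta, 21, 39), (7, Mo, 14, Beta, 40, 36), (7, Mo, 14, Orion, 26, 15), (7, Ned, 4, Alpha, 28, 1), (7, Ned, 4, Beta, 21, 39), (7, Ned, 4, Beta, 40, 36), (7, Ned, 4, Orion, 26, 15)}.
Apply σ_{pid ≠ 39}; surviving tuples: {(7, Hal, 7, Alpha, 28, 1), (7, Hal, 7, Beta, 40, 36), (7, Hal, 7, Orion, 26, 15), (7, Mo, 14, Alpha, 28, 1), (7, Mo, 14, Beta, 40, 36), (7, Mo, 14, Orion, 26, 15), (7, Ned, 4, Alpha, 28, 1), (7, Ned, 4, Beta, 40, 36), (7, Ned, 4, Orion, 26, 15)}
π_{pname, pid, price} gives {(Alpha, 1, 28), (Beta, 36, 40), (Orion, 15, 26)} (6 duplicate(s) eliminated).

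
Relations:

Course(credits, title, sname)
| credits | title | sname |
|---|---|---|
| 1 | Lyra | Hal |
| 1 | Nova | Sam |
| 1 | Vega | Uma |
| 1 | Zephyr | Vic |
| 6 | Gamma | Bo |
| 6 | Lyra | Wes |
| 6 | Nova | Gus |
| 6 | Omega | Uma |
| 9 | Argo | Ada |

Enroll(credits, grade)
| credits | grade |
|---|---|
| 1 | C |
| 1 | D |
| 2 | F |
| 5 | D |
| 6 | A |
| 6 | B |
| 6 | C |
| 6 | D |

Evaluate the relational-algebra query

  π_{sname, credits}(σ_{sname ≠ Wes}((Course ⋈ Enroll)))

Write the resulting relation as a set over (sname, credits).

Joining Course and Enroll on credits yields {(1, Lyra, Hal, C), (1, Lyra, Hal, D), (1, Nova, Sam, C), (1, Nova, Sam, D), (1, Vega, Uma, C), (1, Vega, Uma, D), (1, Zephyr, Vic, C), (1, Zephyr, Vic, D), (6, Gamma, Bo, A), (6, Gamma, Bo, B), (6, Gamma, Bo, C), (6, Gamma, Bo, D), (6, Lyra, Wes, A), (6, Lyra, Wes, B), (6, Lyra, Wes, C), (6, Lyra, Wes, D), (6, Nova, Gus, A), (6, Nova, Gus, B), (6, Nova, Gus, C), (6, Nova, Gus, D), (6, Omega, Uma, A), (6, Omega, Uma, B), (6, Omega, Uma, C), (6, Omega, Uma, D)}.
Apply σ_{sname ≠ Wes}; surviving tuples: {(1, Lyra, Hal, C), (1, Lyra, Hal, D), (1, Nova, Sam, C), (1, Nova, Sam, D), (1, Vega, Uma, C), (1, Vega, Uma, D), (1, Zephyr, Vic, C), (1, Zephyr, Vic, D), (6, Gamma, Bo, A), (6, Gamma, Bo, B), (6, Gamma, Bo, C), (6, Gamma, Bo, D), (6, Nova, Gus, A), (6, Nova, Gus, B), (6, Nova, Gus, C), (6, Nova, Gus, D), (6, Omega, Uma, A), (6, Omega, Uma, B), (6, Omega, Uma, C), (6, Omega, Uma, D)}
Keep only column(s) sname, credits (13 duplicate(s) eliminated): {(Bo, 6), (Gus, 6), (Hal, 1), (Sam, 1), (Uma, 1), (Uma, 6), (Vic, 1)}

{(Bo, 6), (Gus, 6), (Hal, 1), (Sam, 1), (Uma, 1), (Uma, 6), (Vic, 1)}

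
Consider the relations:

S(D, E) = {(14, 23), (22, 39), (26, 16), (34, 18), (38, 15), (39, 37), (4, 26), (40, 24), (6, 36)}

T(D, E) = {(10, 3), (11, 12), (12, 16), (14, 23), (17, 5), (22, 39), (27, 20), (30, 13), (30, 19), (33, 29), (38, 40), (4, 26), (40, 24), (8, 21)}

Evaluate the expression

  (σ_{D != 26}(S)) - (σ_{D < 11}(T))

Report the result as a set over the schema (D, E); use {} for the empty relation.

{(14, 23), (22, 39), (34, 18), (38, 15), (39, 37), (40, 24), (6, 36)}

σ[D != 26]: keep tuples satisfying D != 26 → {(14, 23), (22, 39), (34, 18), (38, 15), (39, 37), (4, 26), (40, 24), (6, 36)}
σ[D < 11]: keep tuples satisfying D < 11 → {(10, 3), (4, 26), (8, 21)}
Set difference of the two operands is {(14, 23), (22, 39), (34, 18), (38, 15), (39, 37), (40, 24), (6, 36)}.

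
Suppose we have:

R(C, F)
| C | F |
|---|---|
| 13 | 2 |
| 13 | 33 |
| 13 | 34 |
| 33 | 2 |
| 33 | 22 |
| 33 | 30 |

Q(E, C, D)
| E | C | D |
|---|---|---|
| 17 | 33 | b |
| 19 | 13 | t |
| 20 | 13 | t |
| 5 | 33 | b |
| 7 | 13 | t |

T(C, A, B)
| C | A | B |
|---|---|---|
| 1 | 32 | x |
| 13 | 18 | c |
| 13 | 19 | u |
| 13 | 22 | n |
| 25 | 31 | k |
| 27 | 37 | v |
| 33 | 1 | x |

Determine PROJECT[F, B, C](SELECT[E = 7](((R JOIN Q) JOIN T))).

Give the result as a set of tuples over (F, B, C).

R ⋈ Q (natural join on C): {(13, 2, 19, t), (13, 2, 20, t), (13, 2, 7, t), (13, 33, 19, t), (13, 33, 20, t), (13, 33, 7, t), (13, 34, 19, t), (13, 34, 20, t), (13, 34, 7, t), (33, 2, 17, b), (33, 2, 5, b), (33, 22, 17, b), (33, 22, 5, b), (33, 30, 17, b), (33, 30, 5, b)}
(R JOIN Q) ⋈ T (natural join on C): {(13, 2, 19, t, 18, c), (13, 2, 19, t, 19, u), (13, 2, 19, t, 22, n), (13, 2, 20, t, 18, c), (13, 2, 20, t, 19, u), (13, 2, 20, t, 22, n), (13, 2, 7, t, 18, c), (13, 2, 7, t, 19, u), (13, 2, 7, t, 22, n), (13, 33, 19, t, 18, c), (13, 33, 19, t, 19, u), (13, 33, 19, t, 22, n), (13, 33, 20, t, 18, c), (13, 33, 20, t, 19, u), (13, 33, 20, t, 22, n), (13, 33, 7, t, 18, c), (13, 33, 7, t, 19, u), (13, 33, 7, t, 22, n), (13, 34, 19, t, 18, c), (13, 34, 19, t, 19, u), (13, 34, 19, t, 22, n), (13, 34, 20, t, 18, c), (13, 34, 20, t, 19, u), (13, 34, 20, t, 22, n), (13, 34, 7, t, 18, c), (13, 34, 7, t, 19, u), (13, 34, 7, t, 22, n), (33, 2, 17, b, 1, x), (33, 2, 5, b, 1, x), (33, 22, 17, b, 1, x), (33, 22, 5, b, 1, x), (33, 30, 17, b, 1, x), (33, 30, 5, b, 1, x)}
Filtering on E = 7 leaves {(13, 2, 7, t, 18, c), (13, 2, 7, t, 19, u), (13, 2, 7, t, 22, n), (13, 33, 7, t, 18, c), (13, 33, 7, t, 19, u), (13, 33, 7, t, 22, n), (13, 34, 7, t, 18, c), (13, 34, 7, t, 19, u), (13, 34, 7, t, 22, n)}.
π[F, B, C]: project onto (F, B, C) → {(2, c, 13), (2, n, 13), (2, u, 13), (33, c, 13), (33, n, 13), (33, u, 13), (34, c, 13), (34, n, 13), (34, u, 13)}

{(2, c, 13), (2, n, 13), (2, u, 13), (33, c, 13), (33, n, 13), (33, u, 13), (34, c, 13), (34, n, 13), (34, u, 13)}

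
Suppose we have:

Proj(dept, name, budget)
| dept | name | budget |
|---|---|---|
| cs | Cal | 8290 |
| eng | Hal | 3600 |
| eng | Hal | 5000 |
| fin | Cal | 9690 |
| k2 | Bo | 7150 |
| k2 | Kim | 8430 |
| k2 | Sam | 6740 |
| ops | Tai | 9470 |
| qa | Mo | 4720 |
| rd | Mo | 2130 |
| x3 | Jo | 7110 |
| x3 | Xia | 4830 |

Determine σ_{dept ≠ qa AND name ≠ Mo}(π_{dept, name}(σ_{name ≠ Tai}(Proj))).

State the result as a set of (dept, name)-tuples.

{(cs, Cal), (eng, Hal), (fin, Cal), (k2, Bo), (k2, Kim), (k2, Sam), (x3, Jo), (x3, Xia)}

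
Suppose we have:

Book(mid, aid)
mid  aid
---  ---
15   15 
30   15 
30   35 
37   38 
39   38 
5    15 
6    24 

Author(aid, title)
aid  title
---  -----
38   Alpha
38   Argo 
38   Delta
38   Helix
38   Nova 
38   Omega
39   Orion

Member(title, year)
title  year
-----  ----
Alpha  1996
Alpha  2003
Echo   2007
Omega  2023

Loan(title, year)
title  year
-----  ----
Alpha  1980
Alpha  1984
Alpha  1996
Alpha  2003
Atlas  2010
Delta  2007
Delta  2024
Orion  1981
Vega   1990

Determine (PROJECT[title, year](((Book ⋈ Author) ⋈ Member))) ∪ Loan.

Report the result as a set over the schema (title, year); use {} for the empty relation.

{(Alpha, 1980), (Alpha, 1984), (Alpha, 1996), (Alpha, 2003), (Atlas, 2010), (Delta, 2007), (Delta, 2024), (Omega, 2023), (Orion, 1981), (Vega, 1990)}

Book ⋈ Author (natural join on aid): {(37, 38, Alpha), (37, 38, Argo), (37, 38, Delta), (37, 38, Helix), (37, 38, Nova), (37, 38, Omega), (39, 38, Alpha), (39, 38, Argo), (39, 38, Delta), (39, 38, Helix), (39, 38, Nova), (39, 38, Omega)}
(Book ⋈ Author) ⋈ Member (natural join on title): {(37, 38, Alpha, 1996), (37, 38, Alpha, 2003), (37, 38, Omega, 2023), (39, 38, Alpha, 1996), (39, 38, Alpha, 2003), (39, 38, Omega, 2023)}
Projecting to title, year (3 duplicate(s) eliminated): {(Alpha, 1996), (Alpha, 2003), (Omega, 2023)}
Union: {(Alpha, 1996), (Alpha, 2003), (Omega, 2023)} with {(Alpha, 1980), (Alpha, 1984), (Alpha, 1996), (Alpha, 2003), (Atlas, 2010), (Delta, 2007), (Delta, 2024), (Orion, 1981), (Vega, 1990)} → {(Alpha, 1980), (Alpha, 1984), (Alpha, 1996), (Alpha, 2003), (Atlas, 2010), (Delta, 2007), (Delta, 2024), (Omega, 2023), (Orion, 1981), (Vega, 1990)}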